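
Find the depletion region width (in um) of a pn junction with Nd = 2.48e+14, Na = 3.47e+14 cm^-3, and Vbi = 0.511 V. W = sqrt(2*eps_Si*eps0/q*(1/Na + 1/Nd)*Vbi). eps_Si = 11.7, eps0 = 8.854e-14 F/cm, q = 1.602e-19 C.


Step 1: 1/Na + 1/Nd = 1/3.47e+14 + 1/2.48e+14 = 6.91410e-15
Step 2: 2*eps*eps0/q = 2*11.7*8.854e-14/1.602e-19 = 1.293281e+07
Step 3: W^2 = 1.293281e+07 * 6.91410e-15 * 0.511 = 4.56930e-08
Step 4: W = sqrt(4.56930e-08) = 2.138e-04 cm = 2.138 um

2.138


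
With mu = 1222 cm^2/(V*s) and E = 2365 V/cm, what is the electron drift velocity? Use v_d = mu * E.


Step 1: v_d = mu * E
Step 2: v_d = 1222 * 2365 = 2890030
Step 3: v_d = 2.89e+06 cm/s

2.89e+06


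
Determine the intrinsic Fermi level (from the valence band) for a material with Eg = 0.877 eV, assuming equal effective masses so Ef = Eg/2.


Step 1: For an intrinsic semiconductor, the Fermi level sits at midgap.
Step 2: Ef = Eg / 2 = 0.877 / 2 = 0.4385 eV

0.4385


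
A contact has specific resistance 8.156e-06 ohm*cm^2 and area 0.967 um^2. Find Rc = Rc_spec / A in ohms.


Step 1: Convert area to cm^2: 0.967 um^2 = 9.6700e-09 cm^2
Step 2: Rc = Rc_spec / A = 8.156e-06 / 9.6700e-09
Step 3: Rc = 8.43e+02 ohms

8.43e+02


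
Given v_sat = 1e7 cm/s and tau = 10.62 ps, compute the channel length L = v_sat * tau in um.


Step 1: tau in seconds = 10.62 ps * 1e-12 = 1.0620e-11 s
Step 2: L = v_sat * tau = 1e7 * 1.0620e-11 = 1.0620e-04 cm
Step 3: L in um = 1.0620e-04 * 1e4 = 1.062 um

1.062


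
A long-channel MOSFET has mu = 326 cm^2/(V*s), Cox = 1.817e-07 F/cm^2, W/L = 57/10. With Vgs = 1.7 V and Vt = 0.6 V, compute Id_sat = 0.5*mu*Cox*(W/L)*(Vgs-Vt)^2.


Step 1: Overdrive voltage Vov = Vgs - Vt = 1.7 - 0.6 = 1.1 V
Step 2: W/L = 57/10 = 5.7
Step 3: Id = 0.5 * 326 * 1.817e-07 * 5.7 * 1.1^2
Step 4: Id = 2.04e-04 A

2.04e-04


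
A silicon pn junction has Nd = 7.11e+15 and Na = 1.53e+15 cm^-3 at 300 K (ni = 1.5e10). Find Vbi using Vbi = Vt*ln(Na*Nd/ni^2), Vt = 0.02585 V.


Step 1: Compute Na*Nd/ni^2 = 1.53e+15 * 7.11e+15 / (1.5e10)^2 = 4.8348e+10
Step 2: ln(4.8348e+10) = 24.6017
Step 3: Vbi = 0.02585 * 24.6017 = 0.636 V

0.636


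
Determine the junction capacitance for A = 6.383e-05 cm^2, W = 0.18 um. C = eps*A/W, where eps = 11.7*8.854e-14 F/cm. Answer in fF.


Step 1: eps_Si = 11.7 * 8.854e-14 = 1.035918e-12 F/cm
Step 2: W in cm = 0.18 * 1e-4 = 1.80e-05 cm
Step 3: C = 1.035918e-12 * 6.383e-05 / 1.80e-05 = 3.673480e-12 F
Step 4: C = 3673.48 fF

3673.48


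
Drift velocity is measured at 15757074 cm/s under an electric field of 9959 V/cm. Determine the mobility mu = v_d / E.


Step 1: mu = v_d / E
Step 2: mu = 15757074 / 9959
Step 3: mu = 1582.19 cm^2/(V*s)

1582.19


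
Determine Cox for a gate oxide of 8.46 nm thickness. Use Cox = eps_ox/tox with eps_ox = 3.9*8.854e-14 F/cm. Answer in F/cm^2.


Step 1: eps_ox = 3.9 * 8.854e-14 = 3.45306e-13 F/cm
Step 2: tox in cm = 8.46 nm * 1e-7 = 8.4600e-07 cm
Step 3: Cox = 3.45306e-13 / 8.4600e-07 = 4.08e-07 F/cm^2

4.08e-07


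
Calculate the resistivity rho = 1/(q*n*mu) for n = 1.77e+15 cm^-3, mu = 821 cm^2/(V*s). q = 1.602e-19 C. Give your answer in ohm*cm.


Step 1: sigma = q * n * mu = 1.602e-19 * 1.77e+15 * 821 = 2.32798e-01 S/cm
Step 2: rho = 1 / sigma = 1 / 2.32798e-01 = 4.296 ohm*cm

4.296


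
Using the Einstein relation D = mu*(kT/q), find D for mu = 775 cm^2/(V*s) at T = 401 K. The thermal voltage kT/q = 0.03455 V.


Step 1: D = mu * (kT/q)
Step 2: D = 775 * 0.03455
Step 3: D = 26.78 cm^2/s

26.78


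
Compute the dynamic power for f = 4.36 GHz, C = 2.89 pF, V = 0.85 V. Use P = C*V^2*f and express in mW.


Step 1: V^2 = 0.85^2 = 0.7225 V^2
Step 2: P = C*V^2*f = 2.89e-12 F * 0.7225 * 4.36e9 Hz
Step 3: P = 9.103789e-03 W
Step 4: P = 9.104 mW

9.104


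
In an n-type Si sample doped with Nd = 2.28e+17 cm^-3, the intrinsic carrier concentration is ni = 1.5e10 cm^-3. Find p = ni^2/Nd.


Step 1: Since Nd >> ni, n ≈ Nd = 2.28e+17 cm^-3
Step 2: p = ni^2 / n = (1.5e10)^2 / 2.28e+17
Step 3: p = 2.25e20 / 2.28e+17 = 9.87e+02 cm^-3

9.87e+02


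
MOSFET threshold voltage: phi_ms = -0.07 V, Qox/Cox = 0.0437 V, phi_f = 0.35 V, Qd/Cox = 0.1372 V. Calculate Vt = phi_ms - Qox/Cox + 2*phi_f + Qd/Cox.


Step 1: Vt = phi_ms - Qox/Cox + 2*phi_f + Qd/Cox
Step 2: Vt = -0.07 - 0.0437 + 2*0.35 + 0.1372
Step 3: Vt = -0.07 - 0.0437 + 0.7 + 0.1372
Step 4: Vt = 0.7235 V

0.7235


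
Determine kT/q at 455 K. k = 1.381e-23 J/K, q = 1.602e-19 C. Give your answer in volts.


Step 1: kT = 1.381e-23 * 455 = 6.28355e-21 J
Step 2: Vt = kT/q = 6.28355e-21 / 1.602e-19
Step 3: Vt = 0.03922 V

0.03922


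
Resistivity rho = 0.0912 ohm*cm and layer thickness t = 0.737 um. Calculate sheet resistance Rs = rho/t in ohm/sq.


Step 1: Convert thickness to cm: t = 0.737 um = 7.3700e-05 cm
Step 2: Rs = rho / t = 0.0912 / 7.3700e-05
Step 3: Rs = 1237.4 ohm/sq

1237.4


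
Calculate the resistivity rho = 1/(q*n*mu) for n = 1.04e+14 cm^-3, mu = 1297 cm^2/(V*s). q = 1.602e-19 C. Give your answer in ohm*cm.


Step 1: sigma = q * n * mu = 1.602e-19 * 1.04e+14 * 1297 = 2.16091e-02 S/cm
Step 2: rho = 1 / sigma = 1 / 2.16091e-02 = 46.28 ohm*cm

46.28


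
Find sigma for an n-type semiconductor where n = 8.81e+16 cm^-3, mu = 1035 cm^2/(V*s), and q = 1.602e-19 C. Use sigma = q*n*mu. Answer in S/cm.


Step 1: sigma = q * n * mu
Step 2: sigma = 1.602e-19 * 8.81e+16 * 1035
Step 3: sigma = 1.461e+01 S/cm

1.461e+01


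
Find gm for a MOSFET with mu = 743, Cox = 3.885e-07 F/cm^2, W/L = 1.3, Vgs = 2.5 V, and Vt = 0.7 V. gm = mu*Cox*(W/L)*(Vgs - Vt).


Step 1: Vov = Vgs - Vt = 2.5 - 0.7 = 1.8 V
Step 2: gm = mu * Cox * (W/L) * Vov
Step 3: gm = 743 * 3.885e-07 * 1.3 * 1.8 = 6.75e-04 S

6.75e-04


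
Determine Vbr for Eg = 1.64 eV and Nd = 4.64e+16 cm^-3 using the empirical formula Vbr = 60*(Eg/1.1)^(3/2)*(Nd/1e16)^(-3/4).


Step 1: Eg/1.1 = 1.64/1.1 = 1.490909
Step 2: (Eg/1.1)^1.5 = 1.490909^1.5 = 1.820441
Step 3: (Nd/1e16)^(-0.75) = (4.64)^(-0.75) = 0.316309
Step 4: Vbr = 60 * 1.820441 * 0.316309 = 34.5 V

34.5


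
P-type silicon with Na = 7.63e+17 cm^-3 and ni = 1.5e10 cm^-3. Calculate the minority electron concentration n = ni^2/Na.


Step 1: Majority hole concentration p ≈ Na = 7.63e+17 cm^-3
Step 2: n = ni^2 / Na = (1.5e10)^2 / 7.63e+17
Step 3: n = 2.95e+02 cm^-3

2.95e+02


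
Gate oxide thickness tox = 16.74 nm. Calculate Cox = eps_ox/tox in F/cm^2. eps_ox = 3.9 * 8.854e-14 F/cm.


Step 1: eps_ox = 3.9 * 8.854e-14 = 3.45306e-13 F/cm
Step 2: tox in cm = 16.74 nm * 1e-7 = 1.6740e-06 cm
Step 3: Cox = 3.45306e-13 / 1.6740e-06 = 2.06e-07 F/cm^2

2.06e-07


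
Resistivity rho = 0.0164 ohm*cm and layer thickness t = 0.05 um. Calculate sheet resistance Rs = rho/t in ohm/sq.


Step 1: Convert thickness to cm: t = 0.05 um = 5.0000e-06 cm
Step 2: Rs = rho / t = 0.0164 / 5.0000e-06
Step 3: Rs = 3280.0 ohm/sq

3280.0


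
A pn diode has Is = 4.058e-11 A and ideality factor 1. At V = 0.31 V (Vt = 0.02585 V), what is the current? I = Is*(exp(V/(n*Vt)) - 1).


Step 1: V/(n*Vt) = 0.31/(1*0.02585) = 11.9923
Step 2: exp(11.9923) = 1.6151e+05
Step 3: I = 4.058e-11 * (1.6151e+05 - 1) = 6.55e-06 A

6.55e-06


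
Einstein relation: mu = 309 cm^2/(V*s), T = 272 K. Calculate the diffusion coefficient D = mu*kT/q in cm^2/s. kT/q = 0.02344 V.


Step 1: D = mu * (kT/q)
Step 2: D = 309 * 0.02344
Step 3: D = 7.24 cm^2/s

7.24


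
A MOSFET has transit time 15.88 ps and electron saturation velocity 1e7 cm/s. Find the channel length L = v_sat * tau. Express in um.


Step 1: tau in seconds = 15.88 ps * 1e-12 = 1.5880e-11 s
Step 2: L = v_sat * tau = 1e7 * 1.5880e-11 = 1.5880e-04 cm
Step 3: L in um = 1.5880e-04 * 1e4 = 1.588 um

1.588


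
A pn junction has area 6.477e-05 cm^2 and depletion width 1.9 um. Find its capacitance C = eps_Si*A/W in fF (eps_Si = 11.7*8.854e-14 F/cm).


Step 1: eps_Si = 11.7 * 8.854e-14 = 1.035918e-12 F/cm
Step 2: W in cm = 1.9 * 1e-4 = 1.90e-04 cm
Step 3: C = 1.035918e-12 * 6.477e-05 / 1.90e-04 = 3.531390e-13 F
Step 4: C = 353.14 fF

353.14


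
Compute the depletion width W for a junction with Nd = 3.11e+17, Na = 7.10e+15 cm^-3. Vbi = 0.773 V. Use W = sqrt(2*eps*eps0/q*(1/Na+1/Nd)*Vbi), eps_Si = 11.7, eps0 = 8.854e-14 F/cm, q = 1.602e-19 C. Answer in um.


Step 1: 1/Na + 1/Nd = 1/7.10e+15 + 1/3.11e+17 = 1.44061e-16
Step 2: 2*eps*eps0/q = 2*11.7*8.854e-14/1.602e-19 = 1.293281e+07
Step 3: W^2 = 1.293281e+07 * 1.44061e-16 * 0.773 = 1.44019e-09
Step 4: W = sqrt(1.44019e-09) = 3.795e-05 cm = 0.3795 um

0.3795


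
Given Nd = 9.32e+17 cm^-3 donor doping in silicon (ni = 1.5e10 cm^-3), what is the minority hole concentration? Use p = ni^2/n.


Step 1: Since Nd >> ni, n ≈ Nd = 9.32e+17 cm^-3
Step 2: p = ni^2 / n = (1.5e10)^2 / 9.32e+17
Step 3: p = 2.25e20 / 9.32e+17 = 2.41e+02 cm^-3

2.41e+02


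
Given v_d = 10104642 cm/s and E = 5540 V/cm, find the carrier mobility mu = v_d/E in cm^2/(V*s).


Step 1: mu = v_d / E
Step 2: mu = 10104642 / 5540
Step 3: mu = 1823.94 cm^2/(V*s)

1823.94


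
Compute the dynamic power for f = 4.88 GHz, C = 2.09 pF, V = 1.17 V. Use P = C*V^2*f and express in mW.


Step 1: V^2 = 1.17^2 = 1.3689 V^2
Step 2: P = C*V^2*f = 2.09e-12 F * 1.3689 * 4.88e9 Hz
Step 3: P = 1.396168488e-02 W
Step 4: P = 13.962 mW

13.962


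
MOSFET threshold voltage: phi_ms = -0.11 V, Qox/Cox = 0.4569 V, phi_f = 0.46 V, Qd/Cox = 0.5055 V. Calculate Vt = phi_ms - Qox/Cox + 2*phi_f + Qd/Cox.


Step 1: Vt = phi_ms - Qox/Cox + 2*phi_f + Qd/Cox
Step 2: Vt = -0.11 - 0.4569 + 2*0.46 + 0.5055
Step 3: Vt = -0.11 - 0.4569 + 0.92 + 0.5055
Step 4: Vt = 0.8586 V

0.8586


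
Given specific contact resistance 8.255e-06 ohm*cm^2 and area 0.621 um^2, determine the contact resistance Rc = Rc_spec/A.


Step 1: Convert area to cm^2: 0.621 um^2 = 6.2100e-09 cm^2
Step 2: Rc = Rc_spec / A = 8.255e-06 / 6.2100e-09
Step 3: Rc = 1.33e+03 ohms

1.33e+03


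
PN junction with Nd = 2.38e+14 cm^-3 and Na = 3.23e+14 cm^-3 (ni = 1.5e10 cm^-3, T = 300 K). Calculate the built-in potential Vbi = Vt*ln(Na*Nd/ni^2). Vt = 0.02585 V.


Step 1: Compute Na*Nd/ni^2 = 3.23e+14 * 2.38e+14 / (1.5e10)^2 = 3.4166e+08
Step 2: ln(3.4166e+08) = 19.6493
Step 3: Vbi = 0.02585 * 19.6493 = 0.508 V

0.508


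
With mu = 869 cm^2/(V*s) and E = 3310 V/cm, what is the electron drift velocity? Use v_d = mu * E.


Step 1: v_d = mu * E
Step 2: v_d = 869 * 3310 = 2876390
Step 3: v_d = 2.88e+06 cm/s

2.88e+06


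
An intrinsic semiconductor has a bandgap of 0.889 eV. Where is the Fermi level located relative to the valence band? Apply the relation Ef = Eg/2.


Step 1: For an intrinsic semiconductor, the Fermi level sits at midgap.
Step 2: Ef = Eg / 2 = 0.889 / 2 = 0.4445 eV

0.4445


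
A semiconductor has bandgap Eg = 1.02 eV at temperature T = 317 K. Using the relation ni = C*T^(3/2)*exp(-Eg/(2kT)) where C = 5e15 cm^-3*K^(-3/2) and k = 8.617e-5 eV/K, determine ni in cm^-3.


Step 1: Compute kT = 8.617e-5 * 317 = 0.02731589 eV
Step 2: Exponent = -Eg/(2kT) = -1.02/(2*0.02731589) = -18.67045
Step 3: T^(3/2) = 317^1.5 = 5644.02
Step 4: ni = 5e15 * 5644.02 * exp(-18.67045) = 2.20e+11 cm^-3

2.20e+11


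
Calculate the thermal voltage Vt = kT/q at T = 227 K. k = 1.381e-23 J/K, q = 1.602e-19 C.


Step 1: kT = 1.381e-23 * 227 = 3.13487e-21 J
Step 2: Vt = kT/q = 3.13487e-21 / 1.602e-19
Step 3: Vt = 0.01957 V

0.01957


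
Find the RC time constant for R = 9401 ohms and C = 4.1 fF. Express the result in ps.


Step 1: tau = R * C
Step 2: tau = 9401 * 4.1 fF = 9401 * 4.1e-15 F
Step 3: tau = 3.85441e-11 s = 38.5441 ps

38.5441


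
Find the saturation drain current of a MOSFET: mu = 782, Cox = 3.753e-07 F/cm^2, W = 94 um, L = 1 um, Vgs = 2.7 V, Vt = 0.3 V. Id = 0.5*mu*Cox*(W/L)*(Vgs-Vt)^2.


Step 1: Overdrive voltage Vov = Vgs - Vt = 2.7 - 0.3 = 2.4 V
Step 2: W/L = 94/1 = 94
Step 3: Id = 0.5 * 782 * 3.753e-07 * 94 * 2.4^2
Step 4: Id = 7.95e-02 A

7.95e-02


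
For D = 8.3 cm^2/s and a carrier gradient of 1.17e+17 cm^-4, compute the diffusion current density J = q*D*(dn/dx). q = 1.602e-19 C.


Step 1: J = q * D * (dn/dx)
Step 2: J = 1.602e-19 * 8.3 * 1.17e+17
Step 3: J = 1.56e-01 A/cm^2

1.56e-01


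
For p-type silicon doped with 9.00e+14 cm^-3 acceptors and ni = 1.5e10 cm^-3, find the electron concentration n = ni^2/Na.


Step 1: Majority hole concentration p ≈ Na = 9.00e+14 cm^-3
Step 2: n = ni^2 / Na = (1.5e10)^2 / 9.00e+14
Step 3: n = 2.50e+05 cm^-3

2.50e+05


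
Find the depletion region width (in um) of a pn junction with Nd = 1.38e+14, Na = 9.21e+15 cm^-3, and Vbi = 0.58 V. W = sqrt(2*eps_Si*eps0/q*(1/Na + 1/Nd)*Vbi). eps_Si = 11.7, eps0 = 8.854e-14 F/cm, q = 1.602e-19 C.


Step 1: 1/Na + 1/Nd = 1/9.21e+15 + 1/1.38e+14 = 7.35495e-15
Step 2: 2*eps*eps0/q = 2*11.7*8.854e-14/1.602e-19 = 1.293281e+07
Step 3: W^2 = 1.293281e+07 * 7.35495e-15 * 0.58 = 5.51697e-08
Step 4: W = sqrt(5.51697e-08) = 2.349e-04 cm = 2.349 um

2.349


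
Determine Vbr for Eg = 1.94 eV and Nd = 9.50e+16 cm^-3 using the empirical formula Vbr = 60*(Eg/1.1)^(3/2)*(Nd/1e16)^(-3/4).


Step 1: Eg/1.1 = 1.94/1.1 = 1.763636
Step 2: (Eg/1.1)^1.5 = 1.763636^1.5 = 2.342143
Step 3: (Nd/1e16)^(-0.75) = (9.5)^(-0.75) = 0.184802
Step 4: Vbr = 60 * 2.342143 * 0.184802 = 26.0 V

26.0


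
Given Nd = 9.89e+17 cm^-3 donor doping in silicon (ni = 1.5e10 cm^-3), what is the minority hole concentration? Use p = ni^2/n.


Step 1: Since Nd >> ni, n ≈ Nd = 9.89e+17 cm^-3
Step 2: p = ni^2 / n = (1.5e10)^2 / 9.89e+17
Step 3: p = 2.25e20 / 9.89e+17 = 2.28e+02 cm^-3

2.28e+02


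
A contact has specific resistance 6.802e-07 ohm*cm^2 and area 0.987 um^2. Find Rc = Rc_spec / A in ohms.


Step 1: Convert area to cm^2: 0.987 um^2 = 9.8700e-09 cm^2
Step 2: Rc = Rc_spec / A = 6.802e-07 / 9.8700e-09
Step 3: Rc = 6.89e+01 ohms

6.89e+01


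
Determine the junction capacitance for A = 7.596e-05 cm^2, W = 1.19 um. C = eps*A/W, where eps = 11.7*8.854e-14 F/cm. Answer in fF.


Step 1: eps_Si = 11.7 * 8.854e-14 = 1.035918e-12 F/cm
Step 2: W in cm = 1.19 * 1e-4 = 1.19e-04 cm
Step 3: C = 1.035918e-12 * 7.596e-05 / 1.19e-04 = 6.612465e-13 F
Step 4: C = 661.25 fF

661.25


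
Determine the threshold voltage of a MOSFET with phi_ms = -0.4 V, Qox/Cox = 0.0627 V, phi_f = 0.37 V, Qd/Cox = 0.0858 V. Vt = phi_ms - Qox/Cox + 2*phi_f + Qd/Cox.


Step 1: Vt = phi_ms - Qox/Cox + 2*phi_f + Qd/Cox
Step 2: Vt = -0.4 - 0.0627 + 2*0.37 + 0.0858
Step 3: Vt = -0.4 - 0.0627 + 0.74 + 0.0858
Step 4: Vt = 0.3631 V

0.3631


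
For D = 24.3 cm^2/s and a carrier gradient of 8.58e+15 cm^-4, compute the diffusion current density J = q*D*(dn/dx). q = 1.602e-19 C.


Step 1: J = q * D * (dn/dx)
Step 2: J = 1.602e-19 * 24.3 * 8.58e+15
Step 3: J = 3.34e-02 A/cm^2

3.34e-02


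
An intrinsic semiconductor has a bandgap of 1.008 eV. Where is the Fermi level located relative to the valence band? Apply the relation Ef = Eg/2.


Step 1: For an intrinsic semiconductor, the Fermi level sits at midgap.
Step 2: Ef = Eg / 2 = 1.008 / 2 = 0.504 eV

0.504


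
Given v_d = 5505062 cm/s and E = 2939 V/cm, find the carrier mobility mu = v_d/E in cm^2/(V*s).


Step 1: mu = v_d / E
Step 2: mu = 5505062 / 2939
Step 3: mu = 1873.11 cm^2/(V*s)

1873.11


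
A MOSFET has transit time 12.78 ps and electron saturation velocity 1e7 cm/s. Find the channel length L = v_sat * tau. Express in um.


Step 1: tau in seconds = 12.78 ps * 1e-12 = 1.2780e-11 s
Step 2: L = v_sat * tau = 1e7 * 1.2780e-11 = 1.2780e-04 cm
Step 3: L in um = 1.2780e-04 * 1e4 = 1.278 um

1.278


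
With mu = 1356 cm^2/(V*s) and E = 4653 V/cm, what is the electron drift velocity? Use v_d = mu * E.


Step 1: v_d = mu * E
Step 2: v_d = 1356 * 4653 = 6309468
Step 3: v_d = 6.31e+06 cm/s

6.31e+06


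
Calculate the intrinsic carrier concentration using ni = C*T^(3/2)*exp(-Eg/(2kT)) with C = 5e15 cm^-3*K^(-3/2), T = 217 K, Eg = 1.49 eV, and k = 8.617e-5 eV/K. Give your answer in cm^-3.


Step 1: Compute kT = 8.617e-5 * 217 = 0.01869889 eV
Step 2: Exponent = -Eg/(2kT) = -1.49/(2*0.01869889) = -39.84194
Step 3: T^(3/2) = 217^1.5 = 3196.61
Step 4: ni = 5e15 * 3196.61 * exp(-39.84194) = 7.95e+01 cm^-3

7.95e+01


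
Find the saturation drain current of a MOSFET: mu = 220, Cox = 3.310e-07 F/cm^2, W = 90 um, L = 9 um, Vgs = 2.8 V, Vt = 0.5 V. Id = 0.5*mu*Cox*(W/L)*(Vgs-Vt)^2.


Step 1: Overdrive voltage Vov = Vgs - Vt = 2.8 - 0.5 = 2.3 V
Step 2: W/L = 90/9 = 10
Step 3: Id = 0.5 * 220 * 3.310e-07 * 10 * 2.3^2
Step 4: Id = 1.93e-03 A

1.93e-03


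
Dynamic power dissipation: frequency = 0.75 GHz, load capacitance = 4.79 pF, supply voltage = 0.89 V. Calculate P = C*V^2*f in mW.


Step 1: V^2 = 0.89^2 = 0.7921 V^2
Step 2: P = C*V^2*f = 4.79e-12 F * 0.7921 * 0.75e9 Hz
Step 3: P = 2.84561925e-03 W
Step 4: P = 2.846 mW

2.846


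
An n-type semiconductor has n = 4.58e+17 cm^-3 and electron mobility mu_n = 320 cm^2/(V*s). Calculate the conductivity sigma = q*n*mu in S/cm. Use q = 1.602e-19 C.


Step 1: sigma = q * n * mu
Step 2: sigma = 1.602e-19 * 4.58e+17 * 320
Step 3: sigma = 2.348e+01 S/cm

2.348e+01


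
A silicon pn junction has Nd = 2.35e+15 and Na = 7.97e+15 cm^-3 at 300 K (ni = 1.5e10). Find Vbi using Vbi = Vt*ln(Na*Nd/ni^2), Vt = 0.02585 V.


Step 1: Compute Na*Nd/ni^2 = 7.97e+15 * 2.35e+15 / (1.5e10)^2 = 8.3242e+10
Step 2: ln(8.3242e+10) = 25.1450
Step 3: Vbi = 0.02585 * 25.1450 = 0.65 V

0.65


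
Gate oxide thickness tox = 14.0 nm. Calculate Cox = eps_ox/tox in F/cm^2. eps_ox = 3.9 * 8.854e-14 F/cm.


Step 1: eps_ox = 3.9 * 8.854e-14 = 3.45306e-13 F/cm
Step 2: tox in cm = 14.0 nm * 1e-7 = 1.4000e-06 cm
Step 3: Cox = 3.45306e-13 / 1.4000e-06 = 2.47e-07 F/cm^2

2.47e-07


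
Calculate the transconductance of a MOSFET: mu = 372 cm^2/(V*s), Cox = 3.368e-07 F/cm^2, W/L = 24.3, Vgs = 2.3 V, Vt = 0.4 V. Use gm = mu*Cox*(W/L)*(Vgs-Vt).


Step 1: Vov = Vgs - Vt = 2.3 - 0.4 = 1.9 V
Step 2: gm = mu * Cox * (W/L) * Vov
Step 3: gm = 372 * 3.368e-07 * 24.3 * 1.9 = 5.78e-03 S

5.78e-03


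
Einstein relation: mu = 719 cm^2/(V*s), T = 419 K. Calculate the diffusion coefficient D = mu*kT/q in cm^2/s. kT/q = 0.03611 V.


Step 1: D = mu * (kT/q)
Step 2: D = 719 * 0.03611
Step 3: D = 25.96 cm^2/s

25.96


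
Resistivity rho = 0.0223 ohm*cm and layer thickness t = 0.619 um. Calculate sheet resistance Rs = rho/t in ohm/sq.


Step 1: Convert thickness to cm: t = 0.619 um = 6.1900e-05 cm
Step 2: Rs = rho / t = 0.0223 / 6.1900e-05
Step 3: Rs = 360.3 ohm/sq

360.3


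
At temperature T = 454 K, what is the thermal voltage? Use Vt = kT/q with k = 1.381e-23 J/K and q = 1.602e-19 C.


Step 1: kT = 1.381e-23 * 454 = 6.26974e-21 J
Step 2: Vt = kT/q = 6.26974e-21 / 1.602e-19
Step 3: Vt = 0.03914 V

0.03914


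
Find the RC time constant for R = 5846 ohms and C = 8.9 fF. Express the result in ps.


Step 1: tau = R * C
Step 2: tau = 5846 * 8.9 fF = 5846 * 8.9e-15 F
Step 3: tau = 5.20294e-11 s = 52.0294 ps

52.0294


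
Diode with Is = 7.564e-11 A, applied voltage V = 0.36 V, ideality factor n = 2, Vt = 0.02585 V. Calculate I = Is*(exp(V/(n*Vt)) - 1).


Step 1: V/(n*Vt) = 0.36/(2*0.02585) = 6.9632
Step 2: exp(6.9632) = 1.0570e+03
Step 3: I = 7.564e-11 * (1.0570e+03 - 1) = 7.99e-08 A

7.99e-08


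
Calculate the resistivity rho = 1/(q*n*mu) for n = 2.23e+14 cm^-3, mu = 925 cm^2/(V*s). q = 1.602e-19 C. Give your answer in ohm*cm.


Step 1: sigma = q * n * mu = 1.602e-19 * 2.23e+14 * 925 = 3.30453e-02 S/cm
Step 2: rho = 1 / sigma = 1 / 3.30453e-02 = 30.26 ohm*cm

30.26


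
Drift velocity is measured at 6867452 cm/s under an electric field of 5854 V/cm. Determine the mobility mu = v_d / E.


Step 1: mu = v_d / E
Step 2: mu = 6867452 / 5854
Step 3: mu = 1173.12 cm^2/(V*s)

1173.12


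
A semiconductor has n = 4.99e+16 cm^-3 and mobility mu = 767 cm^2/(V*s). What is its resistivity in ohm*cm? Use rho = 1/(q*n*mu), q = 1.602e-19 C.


Step 1: sigma = q * n * mu = 1.602e-19 * 4.99e+16 * 767 = 6.13138e+00 S/cm
Step 2: rho = 1 / sigma = 1 / 6.13138e+00 = 0.1631 ohm*cm

0.1631


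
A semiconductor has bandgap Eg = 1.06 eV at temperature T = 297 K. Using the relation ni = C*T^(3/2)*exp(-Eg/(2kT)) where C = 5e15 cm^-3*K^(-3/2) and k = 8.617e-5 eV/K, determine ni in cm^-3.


Step 1: Compute kT = 8.617e-5 * 297 = 0.02559249 eV
Step 2: Exponent = -Eg/(2kT) = -1.06/(2*0.02559249) = -20.70920
Step 3: T^(3/2) = 297^1.5 = 5118.41
Step 4: ni = 5e15 * 5118.41 * exp(-20.70920) = 2.60e+10 cm^-3

2.60e+10


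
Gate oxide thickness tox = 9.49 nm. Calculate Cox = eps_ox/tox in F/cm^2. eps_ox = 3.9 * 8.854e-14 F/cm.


Step 1: eps_ox = 3.9 * 8.854e-14 = 3.45306e-13 F/cm
Step 2: tox in cm = 9.49 nm * 1e-7 = 9.4900e-07 cm
Step 3: Cox = 3.45306e-13 / 9.4900e-07 = 3.64e-07 F/cm^2

3.64e-07


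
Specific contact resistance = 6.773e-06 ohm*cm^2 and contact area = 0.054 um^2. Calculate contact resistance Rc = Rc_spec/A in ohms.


Step 1: Convert area to cm^2: 0.054 um^2 = 5.4000e-10 cm^2
Step 2: Rc = Rc_spec / A = 6.773e-06 / 5.4000e-10
Step 3: Rc = 1.25e+04 ohms

1.25e+04


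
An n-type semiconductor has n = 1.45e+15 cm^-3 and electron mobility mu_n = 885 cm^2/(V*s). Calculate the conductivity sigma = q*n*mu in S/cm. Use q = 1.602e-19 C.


Step 1: sigma = q * n * mu
Step 2: sigma = 1.602e-19 * 1.45e+15 * 885
Step 3: sigma = 2.056e-01 S/cm

2.056e-01


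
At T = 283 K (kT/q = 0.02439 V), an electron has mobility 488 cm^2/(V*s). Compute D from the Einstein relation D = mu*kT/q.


Step 1: D = mu * (kT/q)
Step 2: D = 488 * 0.02439
Step 3: D = 11.9 cm^2/s

11.9


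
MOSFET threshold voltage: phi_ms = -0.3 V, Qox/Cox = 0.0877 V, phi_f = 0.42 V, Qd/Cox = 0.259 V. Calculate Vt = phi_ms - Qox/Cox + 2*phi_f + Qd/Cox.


Step 1: Vt = phi_ms - Qox/Cox + 2*phi_f + Qd/Cox
Step 2: Vt = -0.3 - 0.0877 + 2*0.42 + 0.259
Step 3: Vt = -0.3 - 0.0877 + 0.84 + 0.259
Step 4: Vt = 0.7113 V

0.7113


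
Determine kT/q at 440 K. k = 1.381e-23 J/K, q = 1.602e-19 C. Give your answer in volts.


Step 1: kT = 1.381e-23 * 440 = 6.0764e-21 J
Step 2: Vt = kT/q = 6.0764e-21 / 1.602e-19
Step 3: Vt = 0.03793 V

0.03793


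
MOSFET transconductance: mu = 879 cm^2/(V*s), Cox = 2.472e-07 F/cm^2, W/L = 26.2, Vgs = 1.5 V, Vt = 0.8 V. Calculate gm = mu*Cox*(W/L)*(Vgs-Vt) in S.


Step 1: Vov = Vgs - Vt = 1.5 - 0.8 = 0.7 V
Step 2: gm = mu * Cox * (W/L) * Vov
Step 3: gm = 879 * 2.472e-07 * 26.2 * 0.7 = 3.99e-03 S

3.99e-03


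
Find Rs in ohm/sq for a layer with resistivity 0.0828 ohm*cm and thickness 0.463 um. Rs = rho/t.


Step 1: Convert thickness to cm: t = 0.463 um = 4.6300e-05 cm
Step 2: Rs = rho / t = 0.0828 / 4.6300e-05
Step 3: Rs = 1788.3 ohm/sq

1788.3


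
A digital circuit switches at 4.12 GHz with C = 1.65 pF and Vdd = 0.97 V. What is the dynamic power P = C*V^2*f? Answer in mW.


Step 1: V^2 = 0.97^2 = 0.9409 V^2
Step 2: P = C*V^2*f = 1.65e-12 F * 0.9409 * 4.12e9 Hz
Step 3: P = 6.3962382e-03 W
Step 4: P = 6.396 mW

6.396


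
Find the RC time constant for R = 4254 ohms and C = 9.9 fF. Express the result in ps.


Step 1: tau = R * C
Step 2: tau = 4254 * 9.9 fF = 4254 * 9.9e-15 F
Step 3: tau = 4.21146e-11 s = 42.1146 ps

42.1146


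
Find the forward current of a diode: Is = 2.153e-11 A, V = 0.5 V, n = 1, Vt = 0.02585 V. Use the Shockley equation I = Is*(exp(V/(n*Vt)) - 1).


Step 1: V/(n*Vt) = 0.5/(1*0.02585) = 19.3424
Step 2: exp(19.3424) = 2.5136e+08
Step 3: I = 2.153e-11 * (2.5136e+08 - 1) = 5.41e-03 A

5.41e-03


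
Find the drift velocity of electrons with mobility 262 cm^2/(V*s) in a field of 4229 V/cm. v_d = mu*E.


Step 1: v_d = mu * E
Step 2: v_d = 262 * 4229 = 1107998
Step 3: v_d = 1.11e+06 cm/s

1.11e+06


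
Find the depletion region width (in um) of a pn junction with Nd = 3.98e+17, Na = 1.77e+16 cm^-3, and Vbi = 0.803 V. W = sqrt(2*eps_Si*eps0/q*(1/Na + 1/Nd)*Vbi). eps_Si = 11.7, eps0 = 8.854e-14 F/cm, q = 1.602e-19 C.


Step 1: 1/Na + 1/Nd = 1/1.77e+16 + 1/3.98e+17 = 5.90097e-17
Step 2: 2*eps*eps0/q = 2*11.7*8.854e-14/1.602e-19 = 1.293281e+07
Step 3: W^2 = 1.293281e+07 * 5.90097e-17 * 0.803 = 6.12818e-10
Step 4: W = sqrt(6.12818e-10) = 2.476e-05 cm = 0.2476 um

0.2476


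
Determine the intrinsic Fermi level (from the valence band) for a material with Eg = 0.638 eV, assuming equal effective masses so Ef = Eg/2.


Step 1: For an intrinsic semiconductor, the Fermi level sits at midgap.
Step 2: Ef = Eg / 2 = 0.638 / 2 = 0.319 eV

0.319


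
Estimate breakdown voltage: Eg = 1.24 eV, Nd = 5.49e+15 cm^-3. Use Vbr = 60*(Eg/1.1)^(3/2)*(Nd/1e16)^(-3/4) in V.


Step 1: Eg/1.1 = 1.24/1.1 = 1.127273
Step 2: (Eg/1.1)^1.5 = 1.127273^1.5 = 1.196861
Step 3: (Nd/1e16)^(-0.75) = (0.549)^(-0.75) = 1.567909
Step 4: Vbr = 60 * 1.196861 * 1.567909 = 112.6 V

112.6


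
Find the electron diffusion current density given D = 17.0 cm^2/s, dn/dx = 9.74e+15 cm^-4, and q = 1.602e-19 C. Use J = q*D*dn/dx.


Step 1: J = q * D * (dn/dx)
Step 2: J = 1.602e-19 * 17.0 * 9.74e+15
Step 3: J = 2.65e-02 A/cm^2

2.65e-02


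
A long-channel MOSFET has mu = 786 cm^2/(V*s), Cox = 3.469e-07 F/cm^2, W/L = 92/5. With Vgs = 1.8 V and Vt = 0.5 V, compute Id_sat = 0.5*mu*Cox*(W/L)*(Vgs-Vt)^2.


Step 1: Overdrive voltage Vov = Vgs - Vt = 1.8 - 0.5 = 1.3 V
Step 2: W/L = 92/5 = 18.4
Step 3: Id = 0.5 * 786 * 3.469e-07 * 18.4 * 1.3^2
Step 4: Id = 4.24e-03 A

4.24e-03


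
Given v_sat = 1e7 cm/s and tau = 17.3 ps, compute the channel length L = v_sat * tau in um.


Step 1: tau in seconds = 17.3 ps * 1e-12 = 1.7300e-11 s
Step 2: L = v_sat * tau = 1e7 * 1.7300e-11 = 1.7300e-04 cm
Step 3: L in um = 1.7300e-04 * 1e4 = 1.73 um

1.73


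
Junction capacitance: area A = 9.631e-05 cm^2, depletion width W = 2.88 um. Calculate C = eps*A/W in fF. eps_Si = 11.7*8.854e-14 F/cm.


Step 1: eps_Si = 11.7 * 8.854e-14 = 1.035918e-12 F/cm
Step 2: W in cm = 2.88 * 1e-4 = 2.88e-04 cm
Step 3: C = 1.035918e-12 * 9.631e-05 / 2.88e-04 = 3.464211e-13 F
Step 4: C = 346.42 fF

346.42


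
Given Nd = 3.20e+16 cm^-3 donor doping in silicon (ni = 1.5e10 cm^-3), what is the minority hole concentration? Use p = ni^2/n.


Step 1: Since Nd >> ni, n ≈ Nd = 3.20e+16 cm^-3
Step 2: p = ni^2 / n = (1.5e10)^2 / 3.20e+16
Step 3: p = 2.25e20 / 3.20e+16 = 7.03e+03 cm^-3

7.03e+03


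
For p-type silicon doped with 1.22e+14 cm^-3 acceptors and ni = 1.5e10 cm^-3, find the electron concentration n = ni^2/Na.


Step 1: Majority hole concentration p ≈ Na = 1.22e+14 cm^-3
Step 2: n = ni^2 / Na = (1.5e10)^2 / 1.22e+14
Step 3: n = 1.84e+06 cm^-3

1.84e+06


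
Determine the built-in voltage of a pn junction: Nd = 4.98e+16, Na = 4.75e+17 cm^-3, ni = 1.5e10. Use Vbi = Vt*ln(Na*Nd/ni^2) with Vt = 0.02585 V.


Step 1: Compute Na*Nd/ni^2 = 4.75e+17 * 4.98e+16 / (1.5e10)^2 = 1.0513e+14
Step 2: ln(1.0513e+14) = 32.2862
Step 3: Vbi = 0.02585 * 32.2862 = 0.835 V

0.835


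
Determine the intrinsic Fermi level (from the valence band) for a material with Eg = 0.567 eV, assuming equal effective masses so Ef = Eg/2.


Step 1: For an intrinsic semiconductor, the Fermi level sits at midgap.
Step 2: Ef = Eg / 2 = 0.567 / 2 = 0.2835 eV

0.2835


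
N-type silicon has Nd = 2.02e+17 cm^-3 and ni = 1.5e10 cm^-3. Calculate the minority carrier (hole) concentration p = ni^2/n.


Step 1: Since Nd >> ni, n ≈ Nd = 2.02e+17 cm^-3
Step 2: p = ni^2 / n = (1.5e10)^2 / 2.02e+17
Step 3: p = 2.25e20 / 2.02e+17 = 1.11e+03 cm^-3

1.11e+03


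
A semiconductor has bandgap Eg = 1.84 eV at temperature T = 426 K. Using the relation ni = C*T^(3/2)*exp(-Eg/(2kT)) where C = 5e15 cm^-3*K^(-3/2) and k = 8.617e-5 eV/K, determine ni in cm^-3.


Step 1: Compute kT = 8.617e-5 * 426 = 0.03670842 eV
Step 2: Exponent = -Eg/(2kT) = -1.84/(2*0.03670842) = -25.06237
Step 3: T^(3/2) = 426^1.5 = 8792.54
Step 4: ni = 5e15 * 8792.54 * exp(-25.06237) = 5.74e+08 cm^-3

5.74e+08


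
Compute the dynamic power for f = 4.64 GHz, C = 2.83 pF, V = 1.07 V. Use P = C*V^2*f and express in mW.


Step 1: V^2 = 1.07^2 = 1.1449 V^2
Step 2: P = C*V^2*f = 2.83e-12 F * 1.1449 * 4.64e9 Hz
Step 3: P = 1.503391088e-02 W
Step 4: P = 15.034 mW

15.034


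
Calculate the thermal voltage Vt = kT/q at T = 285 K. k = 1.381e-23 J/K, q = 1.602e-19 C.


Step 1: kT = 1.381e-23 * 285 = 3.93585e-21 J
Step 2: Vt = kT/q = 3.93585e-21 / 1.602e-19
Step 3: Vt = 0.02457 V

0.02457


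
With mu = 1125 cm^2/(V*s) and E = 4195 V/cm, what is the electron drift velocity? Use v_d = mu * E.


Step 1: v_d = mu * E
Step 2: v_d = 1125 * 4195 = 4719375
Step 3: v_d = 4.72e+06 cm/s

4.72e+06


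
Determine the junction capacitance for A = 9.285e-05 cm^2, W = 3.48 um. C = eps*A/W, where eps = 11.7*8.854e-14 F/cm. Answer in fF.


Step 1: eps_Si = 11.7 * 8.854e-14 = 1.035918e-12 F/cm
Step 2: W in cm = 3.48 * 1e-4 = 3.48e-04 cm
Step 3: C = 1.035918e-12 * 9.285e-05 / 3.48e-04 = 2.763936e-13 F
Step 4: C = 276.39 fF

276.39


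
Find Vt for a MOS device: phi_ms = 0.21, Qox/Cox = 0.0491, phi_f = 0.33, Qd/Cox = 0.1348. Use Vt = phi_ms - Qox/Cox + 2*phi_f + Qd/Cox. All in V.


Step 1: Vt = phi_ms - Qox/Cox + 2*phi_f + Qd/Cox
Step 2: Vt = 0.21 - 0.0491 + 2*0.33 + 0.1348
Step 3: Vt = 0.21 - 0.0491 + 0.66 + 0.1348
Step 4: Vt = 0.9557 V

0.9557


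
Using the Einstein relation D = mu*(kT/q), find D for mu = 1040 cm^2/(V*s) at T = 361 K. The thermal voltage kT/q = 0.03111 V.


Step 1: D = mu * (kT/q)
Step 2: D = 1040 * 0.03111
Step 3: D = 32.35 cm^2/s

32.35


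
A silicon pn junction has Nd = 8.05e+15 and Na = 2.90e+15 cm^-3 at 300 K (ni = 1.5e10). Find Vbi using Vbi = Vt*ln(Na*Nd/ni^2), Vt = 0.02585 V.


Step 1: Compute Na*Nd/ni^2 = 2.90e+15 * 8.05e+15 / (1.5e10)^2 = 1.0376e+11
Step 2: ln(1.0376e+11) = 25.3653
Step 3: Vbi = 0.02585 * 25.3653 = 0.656 V

0.656


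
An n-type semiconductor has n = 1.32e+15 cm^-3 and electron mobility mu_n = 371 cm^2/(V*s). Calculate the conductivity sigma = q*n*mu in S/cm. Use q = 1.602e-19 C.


Step 1: sigma = q * n * mu
Step 2: sigma = 1.602e-19 * 1.32e+15 * 371
Step 3: sigma = 7.845e-02 S/cm

7.845e-02


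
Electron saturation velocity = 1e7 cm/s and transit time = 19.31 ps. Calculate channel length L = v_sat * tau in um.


Step 1: tau in seconds = 19.31 ps * 1e-12 = 1.9310e-11 s
Step 2: L = v_sat * tau = 1e7 * 1.9310e-11 = 1.9310e-04 cm
Step 3: L in um = 1.9310e-04 * 1e4 = 1.931 um

1.931


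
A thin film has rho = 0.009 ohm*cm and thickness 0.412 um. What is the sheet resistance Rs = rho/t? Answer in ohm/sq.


Step 1: Convert thickness to cm: t = 0.412 um = 4.1200e-05 cm
Step 2: Rs = rho / t = 0.009 / 4.1200e-05
Step 3: Rs = 218.4 ohm/sq

218.4


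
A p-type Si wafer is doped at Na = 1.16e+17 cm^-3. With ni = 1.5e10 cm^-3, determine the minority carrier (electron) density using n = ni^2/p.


Step 1: Majority hole concentration p ≈ Na = 1.16e+17 cm^-3
Step 2: n = ni^2 / Na = (1.5e10)^2 / 1.16e+17
Step 3: n = 1.94e+03 cm^-3

1.94e+03


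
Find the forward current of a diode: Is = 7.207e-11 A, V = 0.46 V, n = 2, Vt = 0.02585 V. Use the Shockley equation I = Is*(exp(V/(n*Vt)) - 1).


Step 1: V/(n*Vt) = 0.46/(2*0.02585) = 8.8975
Step 2: exp(8.8975) = 7.3137e+03
Step 3: I = 7.207e-11 * (7.3137e+03 - 1) = 5.27e-07 A

5.27e-07


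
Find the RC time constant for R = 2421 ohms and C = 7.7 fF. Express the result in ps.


Step 1: tau = R * C
Step 2: tau = 2421 * 7.7 fF = 2421 * 7.7e-15 F
Step 3: tau = 1.86417e-11 s = 18.6417 ps

18.6417


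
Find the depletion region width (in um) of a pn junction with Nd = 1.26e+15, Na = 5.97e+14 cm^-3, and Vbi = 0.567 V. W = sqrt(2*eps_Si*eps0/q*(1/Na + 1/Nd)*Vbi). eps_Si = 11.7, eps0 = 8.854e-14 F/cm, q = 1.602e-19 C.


Step 1: 1/Na + 1/Nd = 1/5.97e+14 + 1/1.26e+15 = 2.46869e-15
Step 2: 2*eps*eps0/q = 2*11.7*8.854e-14/1.602e-19 = 1.293281e+07
Step 3: W^2 = 1.293281e+07 * 2.46869e-15 * 0.567 = 1.81027e-08
Step 4: W = sqrt(1.81027e-08) = 1.345e-04 cm = 1.345 um

1.345


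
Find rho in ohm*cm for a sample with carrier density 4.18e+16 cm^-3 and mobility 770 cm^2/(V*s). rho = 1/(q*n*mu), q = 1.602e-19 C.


Step 1: sigma = q * n * mu = 1.602e-19 * 4.18e+16 * 770 = 5.15620e+00 S/cm
Step 2: rho = 1 / sigma = 1 / 5.15620e+00 = 0.1939 ohm*cm

0.1939


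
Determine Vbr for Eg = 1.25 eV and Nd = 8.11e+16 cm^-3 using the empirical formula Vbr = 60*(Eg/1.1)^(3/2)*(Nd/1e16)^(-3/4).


Step 1: Eg/1.1 = 1.25/1.1 = 1.136364
Step 2: (Eg/1.1)^1.5 = 1.136364^1.5 = 1.211368
Step 3: (Nd/1e16)^(-0.75) = (8.11)^(-0.75) = 0.208082
Step 4: Vbr = 60 * 1.211368 * 0.208082 = 15.1 V

15.1


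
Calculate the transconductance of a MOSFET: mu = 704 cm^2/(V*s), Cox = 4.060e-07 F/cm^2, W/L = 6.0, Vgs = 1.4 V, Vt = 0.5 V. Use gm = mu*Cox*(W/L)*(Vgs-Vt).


Step 1: Vov = Vgs - Vt = 1.4 - 0.5 = 0.9 V
Step 2: gm = mu * Cox * (W/L) * Vov
Step 3: gm = 704 * 4.060e-07 * 6.0 * 0.9 = 1.54e-03 S

1.54e-03


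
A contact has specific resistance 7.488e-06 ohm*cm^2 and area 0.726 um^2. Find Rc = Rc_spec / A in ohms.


Step 1: Convert area to cm^2: 0.726 um^2 = 7.2600e-09 cm^2
Step 2: Rc = Rc_spec / A = 7.488e-06 / 7.2600e-09
Step 3: Rc = 1.03e+03 ohms

1.03e+03


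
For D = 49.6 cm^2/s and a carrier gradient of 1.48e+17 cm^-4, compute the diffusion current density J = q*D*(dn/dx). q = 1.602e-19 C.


Step 1: J = q * D * (dn/dx)
Step 2: J = 1.602e-19 * 49.6 * 1.48e+17
Step 3: J = 1.18e+00 A/cm^2

1.18e+00


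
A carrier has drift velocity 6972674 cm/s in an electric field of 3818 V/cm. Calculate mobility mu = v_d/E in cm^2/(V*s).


Step 1: mu = v_d / E
Step 2: mu = 6972674 / 3818
Step 3: mu = 1826.26 cm^2/(V*s)

1826.26


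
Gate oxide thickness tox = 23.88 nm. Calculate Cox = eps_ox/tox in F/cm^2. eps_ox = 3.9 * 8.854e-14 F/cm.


Step 1: eps_ox = 3.9 * 8.854e-14 = 3.45306e-13 F/cm
Step 2: tox in cm = 23.88 nm * 1e-7 = 2.3880e-06 cm
Step 3: Cox = 3.45306e-13 / 2.3880e-06 = 1.45e-07 F/cm^2

1.45e-07


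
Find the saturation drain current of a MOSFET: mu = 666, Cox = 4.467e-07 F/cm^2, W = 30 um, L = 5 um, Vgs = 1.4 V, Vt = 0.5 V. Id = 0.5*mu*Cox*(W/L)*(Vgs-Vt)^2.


Step 1: Overdrive voltage Vov = Vgs - Vt = 1.4 - 0.5 = 0.9 V
Step 2: W/L = 30/5 = 6
Step 3: Id = 0.5 * 666 * 4.467e-07 * 6 * 0.9^2
Step 4: Id = 7.23e-04 A

7.23e-04


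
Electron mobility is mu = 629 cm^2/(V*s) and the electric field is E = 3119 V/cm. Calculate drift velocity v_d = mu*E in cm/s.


Step 1: v_d = mu * E
Step 2: v_d = 629 * 3119 = 1961851
Step 3: v_d = 1.96e+06 cm/s

1.96e+06


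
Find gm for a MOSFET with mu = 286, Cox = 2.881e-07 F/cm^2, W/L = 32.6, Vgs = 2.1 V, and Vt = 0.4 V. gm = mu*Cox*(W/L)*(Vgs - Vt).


Step 1: Vov = Vgs - Vt = 2.1 - 0.4 = 1.7 V
Step 2: gm = mu * Cox * (W/L) * Vov
Step 3: gm = 286 * 2.881e-07 * 32.6 * 1.7 = 4.57e-03 S

4.57e-03


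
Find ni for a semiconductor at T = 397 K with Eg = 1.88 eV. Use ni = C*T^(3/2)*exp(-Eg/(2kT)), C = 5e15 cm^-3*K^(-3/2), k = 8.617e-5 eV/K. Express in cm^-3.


Step 1: Compute kT = 8.617e-5 * 397 = 0.03420949 eV
Step 2: Exponent = -Eg/(2kT) = -1.88/(2*0.03420949) = -27.47776
Step 3: T^(3/2) = 397^1.5 = 7910.17
Step 4: ni = 5e15 * 7910.17 * exp(-27.47776) = 4.61e+07 cm^-3

4.61e+07


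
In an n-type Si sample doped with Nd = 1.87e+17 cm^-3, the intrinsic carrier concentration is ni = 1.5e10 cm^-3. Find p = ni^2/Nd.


Step 1: Since Nd >> ni, n ≈ Nd = 1.87e+17 cm^-3
Step 2: p = ni^2 / n = (1.5e10)^2 / 1.87e+17
Step 3: p = 2.25e20 / 1.87e+17 = 1.20e+03 cm^-3

1.20e+03


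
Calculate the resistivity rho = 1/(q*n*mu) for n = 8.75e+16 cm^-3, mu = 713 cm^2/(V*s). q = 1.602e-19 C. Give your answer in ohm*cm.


Step 1: sigma = q * n * mu = 1.602e-19 * 8.75e+16 * 713 = 9.99448e+00 S/cm
Step 2: rho = 1 / sigma = 1 / 9.99448e+00 = 0.1001 ohm*cm

0.1001


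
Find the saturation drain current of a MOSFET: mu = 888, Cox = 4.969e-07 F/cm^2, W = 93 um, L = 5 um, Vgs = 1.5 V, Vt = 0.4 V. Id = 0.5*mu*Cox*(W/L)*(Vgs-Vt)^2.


Step 1: Overdrive voltage Vov = Vgs - Vt = 1.5 - 0.4 = 1.1 V
Step 2: W/L = 93/5 = 18.6
Step 3: Id = 0.5 * 888 * 4.969e-07 * 18.6 * 1.1^2
Step 4: Id = 4.97e-03 A

4.97e-03


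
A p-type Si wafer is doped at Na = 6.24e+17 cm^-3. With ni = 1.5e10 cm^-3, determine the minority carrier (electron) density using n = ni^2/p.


Step 1: Majority hole concentration p ≈ Na = 6.24e+17 cm^-3
Step 2: n = ni^2 / Na = (1.5e10)^2 / 6.24e+17
Step 3: n = 3.61e+02 cm^-3

3.61e+02


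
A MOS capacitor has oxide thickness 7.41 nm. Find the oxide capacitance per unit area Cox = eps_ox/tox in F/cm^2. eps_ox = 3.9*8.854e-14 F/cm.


Step 1: eps_ox = 3.9 * 8.854e-14 = 3.45306e-13 F/cm
Step 2: tox in cm = 7.41 nm * 1e-7 = 7.4100e-07 cm
Step 3: Cox = 3.45306e-13 / 7.4100e-07 = 4.66e-07 F/cm^2

4.66e-07


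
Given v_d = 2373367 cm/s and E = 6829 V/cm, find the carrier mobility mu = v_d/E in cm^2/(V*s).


Step 1: mu = v_d / E
Step 2: mu = 2373367 / 6829
Step 3: mu = 347.54 cm^2/(V*s)

347.54


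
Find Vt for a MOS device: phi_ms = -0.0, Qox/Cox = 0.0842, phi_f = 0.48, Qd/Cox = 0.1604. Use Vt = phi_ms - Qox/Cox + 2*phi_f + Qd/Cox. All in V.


Step 1: Vt = phi_ms - Qox/Cox + 2*phi_f + Qd/Cox
Step 2: Vt = -0.0 - 0.0842 + 2*0.48 + 0.1604
Step 3: Vt = -0.0 - 0.0842 + 0.96 + 0.1604
Step 4: Vt = 1.0362 V

1.0362


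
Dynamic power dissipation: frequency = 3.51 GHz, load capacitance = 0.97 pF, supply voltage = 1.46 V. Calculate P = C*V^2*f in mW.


Step 1: V^2 = 1.46^2 = 2.1316 V^2
Step 2: P = C*V^2*f = 0.97e-12 F * 2.1316 * 3.51e9 Hz
Step 3: P = 7.25745852e-03 W
Step 4: P = 7.257 mW

7.257


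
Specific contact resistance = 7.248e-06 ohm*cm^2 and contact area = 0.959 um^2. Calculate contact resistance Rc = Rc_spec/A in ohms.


Step 1: Convert area to cm^2: 0.959 um^2 = 9.5900e-09 cm^2
Step 2: Rc = Rc_spec / A = 7.248e-06 / 9.5900e-09
Step 3: Rc = 7.56e+02 ohms

7.56e+02


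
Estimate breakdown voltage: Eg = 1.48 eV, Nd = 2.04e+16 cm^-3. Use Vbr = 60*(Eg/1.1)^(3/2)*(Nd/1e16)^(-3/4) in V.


Step 1: Eg/1.1 = 1.48/1.1 = 1.345455
Step 2: (Eg/1.1)^1.5 = 1.345455^1.5 = 1.560644
Step 3: (Nd/1e16)^(-0.75) = (2.04)^(-0.75) = 0.585838
Step 4: Vbr = 60 * 1.560644 * 0.585838 = 54.9 V

54.9


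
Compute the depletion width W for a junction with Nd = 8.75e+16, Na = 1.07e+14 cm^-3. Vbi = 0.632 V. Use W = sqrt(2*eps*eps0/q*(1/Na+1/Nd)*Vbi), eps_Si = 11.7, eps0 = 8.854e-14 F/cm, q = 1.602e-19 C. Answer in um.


Step 1: 1/Na + 1/Nd = 1/1.07e+14 + 1/8.75e+16 = 9.35722e-15
Step 2: 2*eps*eps0/q = 2*11.7*8.854e-14/1.602e-19 = 1.293281e+07
Step 3: W^2 = 1.293281e+07 * 9.35722e-15 * 0.632 = 7.64816e-08
Step 4: W = sqrt(7.64816e-08) = 2.766e-04 cm = 2.766 um

2.766


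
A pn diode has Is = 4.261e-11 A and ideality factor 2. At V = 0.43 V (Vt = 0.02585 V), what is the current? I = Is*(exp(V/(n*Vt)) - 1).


Step 1: V/(n*Vt) = 0.43/(2*0.02585) = 8.3172
Step 2: exp(8.3172) = 4.0937e+03
Step 3: I = 4.261e-11 * (4.0937e+03 - 1) = 1.74e-07 A

1.74e-07


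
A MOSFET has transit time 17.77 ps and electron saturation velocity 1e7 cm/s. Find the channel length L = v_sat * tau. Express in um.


Step 1: tau in seconds = 17.77 ps * 1e-12 = 1.7770e-11 s
Step 2: L = v_sat * tau = 1e7 * 1.7770e-11 = 1.7770e-04 cm
Step 3: L in um = 1.7770e-04 * 1e4 = 1.777 um

1.777


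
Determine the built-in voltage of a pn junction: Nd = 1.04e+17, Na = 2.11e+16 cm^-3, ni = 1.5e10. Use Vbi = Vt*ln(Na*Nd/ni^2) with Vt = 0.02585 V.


Step 1: Compute Na*Nd/ni^2 = 2.11e+16 * 1.04e+17 / (1.5e10)^2 = 9.7529e+12
Step 2: ln(9.7529e+12) = 29.9086
Step 3: Vbi = 0.02585 * 29.9086 = 0.773 V

0.773


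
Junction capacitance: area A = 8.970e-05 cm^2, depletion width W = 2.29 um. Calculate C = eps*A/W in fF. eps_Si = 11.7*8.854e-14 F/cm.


Step 1: eps_Si = 11.7 * 8.854e-14 = 1.035918e-12 F/cm
Step 2: W in cm = 2.29 * 1e-4 = 2.29e-04 cm
Step 3: C = 1.035918e-12 * 8.970e-05 / 2.29e-04 = 4.057722e-13 F
Step 4: C = 405.77 fF

405.77


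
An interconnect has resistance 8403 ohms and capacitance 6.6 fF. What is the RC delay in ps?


Step 1: tau = R * C
Step 2: tau = 8403 * 6.6 fF = 8403 * 6.6e-15 F
Step 3: tau = 5.54598e-11 s = 55.4598 ps

55.4598
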